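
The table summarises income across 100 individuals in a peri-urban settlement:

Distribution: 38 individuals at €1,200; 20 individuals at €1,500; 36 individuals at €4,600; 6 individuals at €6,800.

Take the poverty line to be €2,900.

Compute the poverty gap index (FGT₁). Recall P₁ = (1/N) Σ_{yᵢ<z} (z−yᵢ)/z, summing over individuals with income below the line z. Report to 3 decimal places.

Incomes under z: 38×€1,200, 20×€1,500 (q = 58 of N = 100).
Shortfall ratios: (2900−1200)/2900 = 0.5862 (×38); (2900−1500)/2900 = 0.4828 (×20).
Σ = 31.931034. Dividing by the full population N = 100 gives P₁ = 0.319.

0.319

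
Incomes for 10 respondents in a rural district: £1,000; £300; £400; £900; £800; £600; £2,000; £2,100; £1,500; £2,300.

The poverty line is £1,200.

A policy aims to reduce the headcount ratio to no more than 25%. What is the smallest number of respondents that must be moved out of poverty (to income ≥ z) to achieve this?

6 of the 10 respondents are poor, so H = 6/10 = 0.600.
A headcount ratio of at most 25% allows at most ⌊0.25 × 10⌋ = 2 poor respondents.
So at least 6 − 2 = 4 must be lifted.

4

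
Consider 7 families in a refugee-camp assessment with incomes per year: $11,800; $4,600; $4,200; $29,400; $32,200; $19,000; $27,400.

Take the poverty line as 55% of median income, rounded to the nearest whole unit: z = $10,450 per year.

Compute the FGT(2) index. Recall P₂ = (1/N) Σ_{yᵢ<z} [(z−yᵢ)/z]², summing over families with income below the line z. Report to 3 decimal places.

0.096

Below z: $4,200, $4,600 (q = 2 of N = 7).
Shortfall ratios: (10450−4200)/10450 = 0.5981; (10450−4600)/10450 = 0.5598.
Squared: 0.3577; 0.3134.
Sum = 0.671093; P₂ = 0.671093 / 7 = 0.096.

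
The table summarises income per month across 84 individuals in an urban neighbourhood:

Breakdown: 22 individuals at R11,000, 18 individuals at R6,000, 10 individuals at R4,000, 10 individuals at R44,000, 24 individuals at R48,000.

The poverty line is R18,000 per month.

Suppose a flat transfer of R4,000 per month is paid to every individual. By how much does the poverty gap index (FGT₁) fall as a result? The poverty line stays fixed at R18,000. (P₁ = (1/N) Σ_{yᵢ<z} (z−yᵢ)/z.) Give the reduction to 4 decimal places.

Before: below the line — 10×R4,000, 18×R6,000, 22×R11,000; poverty gap index (FGT₁) = 0.337302.
After the R4,000 transfer: below the line — 10×R8,000, 18×R10,000, 22×R15,000; poverty gap index (FGT₁) = 0.205026.
Reduction = 0.337302 − 0.205026 = 0.1323.

0.1323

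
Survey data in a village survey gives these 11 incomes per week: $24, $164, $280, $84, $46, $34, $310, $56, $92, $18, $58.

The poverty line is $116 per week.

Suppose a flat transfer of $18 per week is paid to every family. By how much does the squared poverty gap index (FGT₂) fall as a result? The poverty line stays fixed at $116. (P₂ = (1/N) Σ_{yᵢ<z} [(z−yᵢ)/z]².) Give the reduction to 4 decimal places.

0.1080

Before: below the line — $18, $24, $34, $46, $56, $58, $84, $92; squared poverty gap index (FGT₂) = 0.258459.
After the $18 transfer: below the line — $36, $42, $52, $64, $74, $76, $102, $110; squared poverty gap index (FGT₂) = 0.150470.
Reduction = 0.258459 − 0.150470 = 0.1080.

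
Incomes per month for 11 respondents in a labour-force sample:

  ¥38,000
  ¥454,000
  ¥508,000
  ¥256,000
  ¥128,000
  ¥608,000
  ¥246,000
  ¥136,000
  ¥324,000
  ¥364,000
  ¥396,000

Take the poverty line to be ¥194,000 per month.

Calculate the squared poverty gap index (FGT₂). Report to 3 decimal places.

0.077

Incomes under z: ¥38,000, ¥128,000, ¥136,000 (q = 3 of N = 11).
Normalized shortfalls: (194000−38000)/194000 = 0.8041; (194000−128000)/194000 = 0.3402; (194000−136000)/194000 = 0.2990.
Squared: 0.6466; 0.1157; 0.0894.
Sum = 0.851738; P₂ = 0.851738 / 11 = 0.077.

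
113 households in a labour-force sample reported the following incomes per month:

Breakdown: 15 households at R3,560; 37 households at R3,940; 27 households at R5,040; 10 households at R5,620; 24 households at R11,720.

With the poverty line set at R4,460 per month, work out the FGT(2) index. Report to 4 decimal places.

Incomes under z: 15×R3,560, 37×R3,940 (q = 52 of N = 113).
Relative gaps: (4460−3560)/4460 = 0.2018 (×15); (4460−3940)/4460 = 0.1166 (×37).
Squared: 0.0407 (×15); 0.0136 (×37).
Sum = 1.113777; P₂ = 1.113777 / 113 = 0.0099.

0.0099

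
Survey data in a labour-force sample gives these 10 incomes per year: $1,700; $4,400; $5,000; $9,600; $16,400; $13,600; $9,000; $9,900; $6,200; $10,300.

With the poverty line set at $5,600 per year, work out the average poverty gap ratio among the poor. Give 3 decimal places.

Below the line: $1,700, $4,400, $5,000 (q = 3 of N = 10).
Relative gaps: 0.6964, 0.2143, 0.1071; sum = 1.017857.
The income-gap ratio divides by q (the poor only): 1.017857 / 3 = 0.339.

0.339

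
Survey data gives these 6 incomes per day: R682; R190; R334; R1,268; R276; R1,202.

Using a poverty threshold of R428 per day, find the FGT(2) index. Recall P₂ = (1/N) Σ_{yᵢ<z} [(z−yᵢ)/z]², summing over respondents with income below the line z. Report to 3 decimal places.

0.081

Below the line: R190, R276, R334 (q = 3 of N = 6).
Relative gaps: (428−190)/428 = 0.5561; (428−276)/428 = 0.3551; (428−334)/428 = 0.2196.
Squared: 0.3092; 0.1261; 0.0482.
Sum = 0.483579; P₂ = 0.483579 / 6 = 0.081.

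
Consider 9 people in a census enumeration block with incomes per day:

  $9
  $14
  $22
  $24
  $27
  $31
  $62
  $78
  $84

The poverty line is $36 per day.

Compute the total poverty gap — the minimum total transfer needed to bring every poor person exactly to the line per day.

Poor units: $9, $14, $22, $24, $27, $31 (q = 6 of N = 9).
Individual gaps: 36−9 = 27; 36−14 = 22; 36−22 = 14; 36−24 = 12; 36−27 = 9; 36−31 = 5.
Aggregate gap = $89.

$89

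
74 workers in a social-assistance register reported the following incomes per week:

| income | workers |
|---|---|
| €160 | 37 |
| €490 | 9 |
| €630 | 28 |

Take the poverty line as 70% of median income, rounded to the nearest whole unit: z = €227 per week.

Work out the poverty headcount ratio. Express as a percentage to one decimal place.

50.0%

37 of the 74 workers have income below €227.
H = 37/74 = 50.0%.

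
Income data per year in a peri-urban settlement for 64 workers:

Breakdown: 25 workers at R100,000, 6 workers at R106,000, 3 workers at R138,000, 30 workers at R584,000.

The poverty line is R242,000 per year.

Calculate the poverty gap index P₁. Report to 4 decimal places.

0.3020

Below the line: 25×R100,000, 6×R106,000, 3×R138,000 (q = 34 of N = 64).
Normalized shortfalls: (242000−100000)/242000 = 0.5868 (×25); (242000−106000)/242000 = 0.5620 (×6); (242000−138000)/242000 = 0.4298 (×3).
Sum of shortfalls = 19.330579; P₁ averages over all N: 19.330579 / 64 = 0.3020.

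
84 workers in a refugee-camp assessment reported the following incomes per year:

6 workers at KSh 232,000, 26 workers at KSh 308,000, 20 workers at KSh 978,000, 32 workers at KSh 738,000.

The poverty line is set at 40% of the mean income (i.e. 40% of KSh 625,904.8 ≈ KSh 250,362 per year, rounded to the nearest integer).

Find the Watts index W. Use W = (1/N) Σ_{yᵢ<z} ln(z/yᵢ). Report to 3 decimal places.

Below the line: 6×KSh 232,000 (q = 6 of N = 84).
ln(z/y) terms: ln(250362/232000) = 0.0762 (×6).
W = 0.457023 / 84 = 0.005.

0.005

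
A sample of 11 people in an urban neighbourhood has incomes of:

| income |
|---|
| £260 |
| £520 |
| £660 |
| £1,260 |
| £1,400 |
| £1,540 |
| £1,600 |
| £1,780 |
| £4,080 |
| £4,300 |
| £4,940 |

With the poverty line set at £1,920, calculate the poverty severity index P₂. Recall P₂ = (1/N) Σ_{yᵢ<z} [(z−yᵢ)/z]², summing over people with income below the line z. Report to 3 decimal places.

Below the line: £260, £520, £660, £1,260, £1,400, £1,540, £1,600, £1,780 (q = 8 of N = 11).
Gap ratios (z−y)/z: (1920−260)/1920 = 0.8646; (1920−520)/1920 = 0.7292; (1920−660)/1920 = 0.6562; (1920−1260)/1920 = 0.3438; (1920−1400)/1920 = 0.2708; (1920−1540)/1920 = 0.1979; (1920−1600)/1920 = 0.1667; (1920−1780)/1920 = 0.0729.
Squared: 0.7475; 0.5317; 0.4307; 0.1182; 0.0734; 0.0392; 0.0278; 0.0053.
Sum = 1.973633; P₂ = 1.973633 / 11 = 0.179.

0.179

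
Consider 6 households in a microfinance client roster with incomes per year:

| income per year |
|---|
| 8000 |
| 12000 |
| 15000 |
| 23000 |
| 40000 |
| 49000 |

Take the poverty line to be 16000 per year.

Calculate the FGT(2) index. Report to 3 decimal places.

Incomes under z: 8000, 12000, 15000 (q = 3 of N = 6).
Gap ratios (z−y)/z: (16000−8000)/16000 = 0.5000; (16000−12000)/16000 = 0.2500; (16000−15000)/16000 = 0.0625.
Squared: 0.2500; 0.0625; 0.0039.
Sum = 0.316406; P₂ = 0.316406 / 6 = 0.053.

0.053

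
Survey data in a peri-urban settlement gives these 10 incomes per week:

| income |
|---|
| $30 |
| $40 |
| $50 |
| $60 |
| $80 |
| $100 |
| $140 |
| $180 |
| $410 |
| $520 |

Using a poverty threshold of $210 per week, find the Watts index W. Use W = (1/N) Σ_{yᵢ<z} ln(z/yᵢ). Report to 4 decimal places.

Incomes under z: $30, $40, $50, $60, $80, $100, $140, $180 (q = 8 of N = 10).
Log gaps: ln(210/30) = 1.9459; ln(210/40) = 1.6582; ln(210/50) = 1.4351; ln(210/60) = 1.2528; ln(210/80) = 0.9651; ln(210/100) = 0.7419; ln(210/140) = 0.4055; ln(210/180) = 0.1542.
W = 8.558620 / 10 = 0.8559.

0.8559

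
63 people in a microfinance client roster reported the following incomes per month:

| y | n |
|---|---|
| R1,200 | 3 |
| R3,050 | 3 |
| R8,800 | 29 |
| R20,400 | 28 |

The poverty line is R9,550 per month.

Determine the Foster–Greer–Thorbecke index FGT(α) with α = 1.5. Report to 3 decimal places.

Below z: 3×R1,200, 3×R3,050, 29×R8,800 (q = 35 of N = 63).
Gap ratios (z−y)/z: (9550−1200)/9550 = 0.8743 (×3); (9550−3050)/9550 = 0.6806 (×3); (9550−8800)/9550 = 0.0785 (×29).
Raised to α = 1.5: 0.81757 (×3); 0.56152 (×3); 0.02201 (×29).
Sum = 4.775509; FGT(1.5) = 4.775509 / 63 = 0.076.

0.076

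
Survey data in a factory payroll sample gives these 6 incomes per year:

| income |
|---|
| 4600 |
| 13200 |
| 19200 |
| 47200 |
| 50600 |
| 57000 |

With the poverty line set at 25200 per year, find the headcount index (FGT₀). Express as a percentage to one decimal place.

50.0%

3 of the 6 households have income below 25200.
H = 3/6 = 50.0%.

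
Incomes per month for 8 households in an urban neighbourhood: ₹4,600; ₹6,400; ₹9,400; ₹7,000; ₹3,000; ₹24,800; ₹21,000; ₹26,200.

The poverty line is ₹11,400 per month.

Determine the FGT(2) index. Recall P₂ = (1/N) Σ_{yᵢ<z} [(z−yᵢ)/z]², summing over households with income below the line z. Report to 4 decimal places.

0.1589

Below the line: ₹3,000, ₹4,600, ₹6,400, ₹7,000, ₹9,400 (q = 5 of N = 8).
Shortfall ratios: (11400−3000)/11400 = 0.7368; (11400−4600)/11400 = 0.5965; (11400−6400)/11400 = 0.4386; (11400−7000)/11400 = 0.3860; (11400−9400)/11400 = 0.1754.
Squared: 0.5429; 0.3558; 0.1924; 0.1490; 0.0308.
Sum = 1.270853; P₂ = 1.270853 / 8 = 0.1589.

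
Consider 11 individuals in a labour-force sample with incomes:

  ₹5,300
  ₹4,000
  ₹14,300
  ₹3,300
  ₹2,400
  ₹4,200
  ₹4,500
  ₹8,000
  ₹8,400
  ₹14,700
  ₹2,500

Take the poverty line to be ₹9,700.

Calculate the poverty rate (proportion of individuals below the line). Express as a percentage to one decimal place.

9 of the 11 individuals have income below ₹9,700.
H = 9/11 = 81.8%.

81.8%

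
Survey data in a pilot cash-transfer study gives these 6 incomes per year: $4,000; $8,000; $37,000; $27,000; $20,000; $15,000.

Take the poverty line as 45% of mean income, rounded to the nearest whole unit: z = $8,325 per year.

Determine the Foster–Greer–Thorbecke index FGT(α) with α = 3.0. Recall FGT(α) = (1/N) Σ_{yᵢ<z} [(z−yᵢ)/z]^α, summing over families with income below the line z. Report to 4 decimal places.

0.0234

Below the line: $4,000, $8,000 (q = 2 of N = 6).
Relative gaps: (8325−4000)/8325 = 0.5195; (8325−8000)/8325 = 0.0390.
Raised to α = 3.0: 0.14022; 0.00006.
Sum = 0.140278; FGT(3.0) = 0.140278 / 6 = 0.0234.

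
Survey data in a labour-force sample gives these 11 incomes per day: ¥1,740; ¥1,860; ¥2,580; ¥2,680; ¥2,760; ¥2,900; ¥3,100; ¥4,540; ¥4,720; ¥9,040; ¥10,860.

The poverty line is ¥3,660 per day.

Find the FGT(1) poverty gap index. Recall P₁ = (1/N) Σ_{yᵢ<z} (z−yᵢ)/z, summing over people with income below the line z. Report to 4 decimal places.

0.1987

Poor units: ¥1,740, ¥1,860, ¥2,580, ¥2,680, ¥2,760, ¥2,900, ¥3,100 (q = 7 of N = 11).
Normalized shortfalls: (3660−1740)/3660 = 0.5246; (3660−1860)/3660 = 0.4918; (3660−2580)/3660 = 0.2951; (3660−2680)/3660 = 0.2678; (3660−2760)/3660 = 0.2459; (3660−2900)/3660 = 0.2077; (3660−3100)/3660 = 0.1530.
Sum of shortfalls = 2.185792; P₁ averages over all N: 2.185792 / 11 = 0.1987.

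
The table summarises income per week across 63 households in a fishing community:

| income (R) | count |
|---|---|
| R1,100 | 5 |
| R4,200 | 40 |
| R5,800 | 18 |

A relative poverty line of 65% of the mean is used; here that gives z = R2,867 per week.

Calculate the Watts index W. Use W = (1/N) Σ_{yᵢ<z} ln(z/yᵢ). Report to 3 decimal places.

0.076

Incomes under z: 5×R1,100 (q = 5 of N = 63).
ln(z/y) terms: ln(2867/1100) = 0.9580 (×5).
W = 4.789780 / 63 = 0.076.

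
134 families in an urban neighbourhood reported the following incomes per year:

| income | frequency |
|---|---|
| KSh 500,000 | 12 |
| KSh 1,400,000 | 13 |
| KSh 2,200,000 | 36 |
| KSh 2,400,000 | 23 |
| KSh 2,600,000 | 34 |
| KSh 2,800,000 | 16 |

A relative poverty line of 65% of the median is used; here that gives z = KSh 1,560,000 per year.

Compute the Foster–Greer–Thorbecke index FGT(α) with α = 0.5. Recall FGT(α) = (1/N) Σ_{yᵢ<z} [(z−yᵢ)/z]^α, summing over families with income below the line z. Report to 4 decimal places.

Poor units: 12×KSh 500,000, 13×KSh 1,400,000 (q = 25 of N = 134).
Normalized shortfalls: (1560000−500000)/1560000 = 0.6795 (×12); (1560000−1400000)/1560000 = 0.1026 (×13).
Raised to α = 0.5: 0.82431 (×12); 0.32026 (×13).
Sum = 14.055053; FGT(0.5) = 14.055053 / 134 = 0.1049.

0.1049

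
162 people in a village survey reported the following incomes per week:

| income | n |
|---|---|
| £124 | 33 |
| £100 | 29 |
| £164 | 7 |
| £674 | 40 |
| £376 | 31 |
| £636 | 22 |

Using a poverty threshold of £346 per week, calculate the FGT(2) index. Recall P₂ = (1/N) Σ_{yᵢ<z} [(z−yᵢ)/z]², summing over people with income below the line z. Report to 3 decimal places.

Below z: 29×£100, 33×£124, 7×£164 (q = 69 of N = 162).
Shortfall ratios: (346−100)/346 = 0.7110 (×29); (346−124)/346 = 0.6416 (×33); (346−164)/346 = 0.5260 (×7).
Squared: 0.5055 (×29); 0.4117 (×33); 0.2767 (×7).
Sum = 30.181463; P₂ = 30.181463 / 162 = 0.186.

0.186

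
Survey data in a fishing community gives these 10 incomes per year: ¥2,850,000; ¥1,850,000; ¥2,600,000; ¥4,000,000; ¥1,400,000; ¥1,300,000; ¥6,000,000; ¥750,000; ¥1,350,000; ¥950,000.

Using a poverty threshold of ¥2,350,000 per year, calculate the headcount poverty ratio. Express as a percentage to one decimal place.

6 of the 10 respondents have income below ¥2,350,000.
H = 6/10 = 60.0%.

60.0%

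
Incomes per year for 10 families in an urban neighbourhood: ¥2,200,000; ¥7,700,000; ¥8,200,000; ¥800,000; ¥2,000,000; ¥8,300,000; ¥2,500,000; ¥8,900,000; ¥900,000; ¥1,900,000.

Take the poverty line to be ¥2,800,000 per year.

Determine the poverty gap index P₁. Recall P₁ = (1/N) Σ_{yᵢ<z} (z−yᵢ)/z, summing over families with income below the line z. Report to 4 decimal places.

0.2321

Poor units: ¥800,000, ¥900,000, ¥1,900,000, ¥2,000,000, ¥2,200,000, ¥2,500,000 (q = 6 of N = 10).
Gap ratios (z−y)/z: (2800000−800000)/2800000 = 0.7143; (2800000−900000)/2800000 = 0.6786; (2800000−1900000)/2800000 = 0.3214; (2800000−2000000)/2800000 = 0.2857; (2800000−2200000)/2800000 = 0.2143; (2800000−2500000)/2800000 = 0.1071.
Σ = 2.321429. Dividing by the full population N = 10 gives P₁ = 0.2321.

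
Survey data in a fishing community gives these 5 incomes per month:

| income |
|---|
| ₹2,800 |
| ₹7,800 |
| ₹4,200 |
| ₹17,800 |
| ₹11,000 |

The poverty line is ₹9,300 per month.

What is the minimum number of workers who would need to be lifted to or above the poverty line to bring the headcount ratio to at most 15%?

3

Currently q = 3 of N = 5 are below the line (H = 0.600).
A headcount ratio of at most 15% allows at most ⌊0.15 × 5⌋ = 0 poor workers.
So at least 3 − 0 = 3 must be lifted.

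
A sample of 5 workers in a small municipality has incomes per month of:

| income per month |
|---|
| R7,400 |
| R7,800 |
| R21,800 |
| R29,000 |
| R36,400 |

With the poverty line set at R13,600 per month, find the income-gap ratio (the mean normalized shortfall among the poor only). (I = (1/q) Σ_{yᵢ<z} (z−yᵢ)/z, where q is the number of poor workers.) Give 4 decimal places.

0.4412

Incomes under z: R7,400, R7,800 (q = 2 of N = 5).
Relative gaps: 0.4559, 0.4265; sum = 0.882353.
The income-gap ratio divides by q (the poor only): 0.882353 / 2 = 0.4412.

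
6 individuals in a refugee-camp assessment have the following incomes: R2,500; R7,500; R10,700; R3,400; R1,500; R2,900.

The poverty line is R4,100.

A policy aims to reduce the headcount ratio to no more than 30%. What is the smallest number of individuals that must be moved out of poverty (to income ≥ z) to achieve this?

3

Currently q = 4 of N = 6 are below the line (H = 0.667).
A headcount ratio of at most 30% allows at most ⌊0.30 × 6⌋ = 1 poor individuals.
So at least 4 − 1 = 3 must be lifted.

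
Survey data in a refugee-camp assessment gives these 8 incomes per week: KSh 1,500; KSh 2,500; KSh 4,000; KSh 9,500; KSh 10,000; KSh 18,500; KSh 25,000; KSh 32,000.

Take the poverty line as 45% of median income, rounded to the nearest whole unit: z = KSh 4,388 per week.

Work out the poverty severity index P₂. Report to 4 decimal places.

0.0783

Below z: KSh 1,500, KSh 2,500, KSh 4,000 (q = 3 of N = 8).
Relative gaps: (4388−1500)/4388 = 0.6582; (4388−2500)/4388 = 0.4303; (4388−4000)/4388 = 0.0884.
Squared: 0.4332; 0.1851; 0.0078.
Sum = 0.626119; P₂ = 0.626119 / 8 = 0.0783.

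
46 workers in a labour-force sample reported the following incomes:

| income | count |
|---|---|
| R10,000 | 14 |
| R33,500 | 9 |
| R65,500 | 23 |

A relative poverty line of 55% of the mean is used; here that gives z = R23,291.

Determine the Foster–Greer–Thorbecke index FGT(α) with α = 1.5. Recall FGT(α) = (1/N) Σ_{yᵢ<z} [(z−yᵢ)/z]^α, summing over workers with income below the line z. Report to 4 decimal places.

0.1312

Incomes under z: 14×R10,000 (q = 14 of N = 46).
Shortfall ratios: (23291−10000)/23291 = 0.5706 (×14).
Raised to α = 1.5: 0.43108 (×14).
Sum = 6.035070; FGT(1.5) = 6.035070 / 46 = 0.1312.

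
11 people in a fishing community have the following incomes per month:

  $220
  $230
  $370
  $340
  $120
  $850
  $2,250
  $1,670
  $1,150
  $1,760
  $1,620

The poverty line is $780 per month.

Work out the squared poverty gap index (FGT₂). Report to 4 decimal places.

Below the line: $120, $220, $230, $340, $370 (q = 5 of N = 11).
Gap ratios (z−y)/z: (780−120)/780 = 0.8462; (780−220)/780 = 0.7179; (780−230)/780 = 0.7051; (780−340)/780 = 0.5641; (780−370)/780 = 0.5256.
Squared: 0.7160; 0.5155; 0.4972; 0.3182; 0.2763.
Sum = 2.323143; P₂ = 2.323143 / 11 = 0.2112.

0.2112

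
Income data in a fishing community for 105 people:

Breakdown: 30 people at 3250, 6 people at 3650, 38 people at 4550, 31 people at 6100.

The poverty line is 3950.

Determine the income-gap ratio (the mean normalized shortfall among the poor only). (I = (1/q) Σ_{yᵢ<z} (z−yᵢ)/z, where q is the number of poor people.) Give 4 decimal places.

0.1603

Below z: 30×3250, 6×3650 (q = 36 of N = 105).
Relative gaps: 0.1772 (×30), 0.0759 (×6); sum = 5.772152.
I averages over the q = 36 poor units only: 5.772152 / 36 = 0.1603.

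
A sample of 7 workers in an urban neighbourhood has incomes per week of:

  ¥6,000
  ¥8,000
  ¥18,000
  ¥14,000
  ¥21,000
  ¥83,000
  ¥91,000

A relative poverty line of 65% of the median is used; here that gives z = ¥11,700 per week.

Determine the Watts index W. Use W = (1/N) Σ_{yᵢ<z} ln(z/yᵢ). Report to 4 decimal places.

0.1497

Below z: ¥6,000, ¥8,000 (q = 2 of N = 7).
Log shortfalls: ln(11700/6000) = 0.6678; ln(11700/8000) = 0.3801.
W = 1.047977 / 7 = 0.1497.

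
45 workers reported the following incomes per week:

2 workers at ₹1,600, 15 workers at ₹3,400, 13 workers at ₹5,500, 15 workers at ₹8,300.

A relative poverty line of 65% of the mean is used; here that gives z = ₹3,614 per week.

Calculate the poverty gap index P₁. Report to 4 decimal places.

0.0445

Incomes under z: 2×₹1,600, 15×₹3,400 (q = 17 of N = 45).
Shortfall ratios: (3614−1600)/3614 = 0.5573 (×2); (3614−3400)/3614 = 0.0592 (×15).
Σ = 2.002767. Dividing by the full population N = 45 gives P₁ = 0.0445.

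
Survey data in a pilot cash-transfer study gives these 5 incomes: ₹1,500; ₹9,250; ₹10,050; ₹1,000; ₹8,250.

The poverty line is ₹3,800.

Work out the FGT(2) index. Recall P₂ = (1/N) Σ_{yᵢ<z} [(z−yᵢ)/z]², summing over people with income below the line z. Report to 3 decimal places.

0.182

Below z: ₹1,000, ₹1,500 (q = 2 of N = 5).
Normalized shortfalls: (3800−1000)/3800 = 0.7368; (3800−1500)/3800 = 0.6053.
Squared: 0.5429; 0.3663.
Sum = 0.909280; P₂ = 0.909280 / 5 = 0.182.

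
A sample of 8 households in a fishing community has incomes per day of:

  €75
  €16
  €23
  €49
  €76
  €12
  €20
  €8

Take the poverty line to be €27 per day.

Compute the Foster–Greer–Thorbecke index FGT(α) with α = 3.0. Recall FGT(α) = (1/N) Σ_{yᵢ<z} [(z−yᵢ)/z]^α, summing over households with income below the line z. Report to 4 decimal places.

0.0760

Below the line: €8, €12, €16, €20, €23 (q = 5 of N = 8).
Normalized shortfalls: (27−8)/27 = 0.7037; (27−12)/27 = 0.5556; (27−16)/27 = 0.4074; (27−20)/27 = 0.2593; (27−23)/27 = 0.1481.
Raised to α = 3.0: 0.34847; 0.17147; 0.06762; 0.01743; 0.00325.
Sum = 0.608241; FGT(3.0) = 0.608241 / 8 = 0.0760.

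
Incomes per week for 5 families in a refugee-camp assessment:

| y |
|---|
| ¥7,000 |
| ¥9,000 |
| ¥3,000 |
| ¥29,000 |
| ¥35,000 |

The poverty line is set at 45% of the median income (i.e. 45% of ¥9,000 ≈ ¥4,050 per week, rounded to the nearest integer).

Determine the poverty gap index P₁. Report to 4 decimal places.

Below z: ¥3,000 (q = 1 of N = 5).
Relative gaps: (4050−3000)/4050 = 0.2593.
Σ = 0.259259. Dividing by the full population N = 5 gives P₁ = 0.0519.

0.0519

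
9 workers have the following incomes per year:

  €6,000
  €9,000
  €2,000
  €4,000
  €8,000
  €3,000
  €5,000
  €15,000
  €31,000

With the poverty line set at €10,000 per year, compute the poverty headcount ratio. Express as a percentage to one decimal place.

77.8%

7 of the 9 workers have income below €10,000.
H = 7/9 = 77.8%.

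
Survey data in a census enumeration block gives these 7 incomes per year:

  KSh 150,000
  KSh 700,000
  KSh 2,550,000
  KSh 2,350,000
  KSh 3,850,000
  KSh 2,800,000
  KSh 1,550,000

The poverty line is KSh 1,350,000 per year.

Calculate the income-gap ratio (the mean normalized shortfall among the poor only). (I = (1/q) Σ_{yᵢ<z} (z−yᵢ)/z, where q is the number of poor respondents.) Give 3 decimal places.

Poor units: KSh 150,000, KSh 700,000 (q = 2 of N = 7).
Relative gaps: 0.8889, 0.4815; sum = 1.370370.
The income-gap ratio divides by q (the poor only): 1.370370 / 2 = 0.685.

0.685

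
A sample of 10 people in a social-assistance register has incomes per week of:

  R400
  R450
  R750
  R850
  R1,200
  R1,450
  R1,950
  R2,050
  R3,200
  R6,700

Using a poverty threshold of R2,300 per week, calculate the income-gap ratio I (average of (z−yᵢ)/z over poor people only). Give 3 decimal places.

Below z: R400, R450, R750, R850, R1,200, R1,450, R1,950, R2,050 (q = 8 of N = 10).
Relative gaps: 0.8261, 0.8043, 0.6739, 0.6304, 0.4783, 0.3696, 0.1522, 0.1087; sum = 4.043478.
I averages over the q = 8 poor units only: 4.043478 / 8 = 0.505.

0.505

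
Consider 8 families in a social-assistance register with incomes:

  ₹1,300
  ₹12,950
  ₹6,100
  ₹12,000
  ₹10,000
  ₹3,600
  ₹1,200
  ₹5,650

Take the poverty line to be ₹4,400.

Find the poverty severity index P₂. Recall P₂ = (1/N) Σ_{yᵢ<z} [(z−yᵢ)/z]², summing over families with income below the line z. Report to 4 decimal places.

0.1323

Incomes under z: ₹1,200, ₹1,300, ₹3,600 (q = 3 of N = 8).
Normalized shortfalls: (4400−1200)/4400 = 0.7273; (4400−1300)/4400 = 0.7045; (4400−3600)/4400 = 0.1818.
Squared: 0.5289; 0.4964; 0.0331.
Sum = 1.058368; P₂ = 1.058368 / 8 = 0.1323.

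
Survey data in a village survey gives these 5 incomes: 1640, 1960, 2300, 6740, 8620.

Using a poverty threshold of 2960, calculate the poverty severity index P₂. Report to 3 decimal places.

0.073

Below z: 1640, 1960, 2300 (q = 3 of N = 5).
Normalized shortfalls: (2960−1640)/2960 = 0.4459; (2960−1960)/2960 = 0.3378; (2960−2300)/2960 = 0.2230.
Squared: 0.1989; 0.1141; 0.0497.
Sum = 0.362719; P₂ = 0.362719 / 5 = 0.073.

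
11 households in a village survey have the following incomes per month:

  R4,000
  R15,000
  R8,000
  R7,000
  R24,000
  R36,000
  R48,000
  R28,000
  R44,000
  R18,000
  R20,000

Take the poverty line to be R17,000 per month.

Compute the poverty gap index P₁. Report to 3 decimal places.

0.182

Below the line: R4,000, R7,000, R8,000, R15,000 (q = 4 of N = 11).
Gap ratios (z−y)/z: (17000−4000)/17000 = 0.7647; (17000−7000)/17000 = 0.5882; (17000−8000)/17000 = 0.5294; (17000−15000)/17000 = 0.1176.
Sum of shortfalls = 2.000000; P₁ averages over all N: 2.000000 / 11 = 0.182.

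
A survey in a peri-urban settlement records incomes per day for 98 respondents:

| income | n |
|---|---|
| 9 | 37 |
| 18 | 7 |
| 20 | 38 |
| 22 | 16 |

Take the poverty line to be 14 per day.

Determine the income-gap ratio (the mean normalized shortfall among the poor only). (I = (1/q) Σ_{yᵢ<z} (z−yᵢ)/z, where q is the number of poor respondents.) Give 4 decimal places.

0.3571

Poor units: 37×9 (q = 37 of N = 98).
Shortfall ratios (z−y)/z: 0.3571 (×37); sum = 13.214286.
I averages over the q = 37 poor units only: 13.214286 / 37 = 0.3571.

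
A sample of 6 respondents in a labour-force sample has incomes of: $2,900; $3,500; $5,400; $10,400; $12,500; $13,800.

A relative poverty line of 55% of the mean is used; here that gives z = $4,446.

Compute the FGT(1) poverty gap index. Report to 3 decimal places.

Below the line: $2,900, $3,500 (q = 2 of N = 6).
Normalized shortfalls: (4446−2900)/4446 = 0.3477; (4446−3500)/4446 = 0.2128.
Sum of shortfalls = 0.560504; P₁ averages over all N: 0.560504 / 6 = 0.093.

0.093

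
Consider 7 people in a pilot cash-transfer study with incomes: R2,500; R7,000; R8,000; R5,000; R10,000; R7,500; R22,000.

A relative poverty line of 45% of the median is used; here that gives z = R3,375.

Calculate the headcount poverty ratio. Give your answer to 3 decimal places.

1 of the 7 people have income below R3,375.
H = 1/7 = 0.143.

0.143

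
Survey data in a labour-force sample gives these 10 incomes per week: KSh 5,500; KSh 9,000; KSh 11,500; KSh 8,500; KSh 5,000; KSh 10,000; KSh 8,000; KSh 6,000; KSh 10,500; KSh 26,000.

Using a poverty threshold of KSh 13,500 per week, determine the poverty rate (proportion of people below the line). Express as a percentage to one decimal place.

90.0%

9 of the 10 people have income below KSh 13,500.
H = 9/10 = 90.0%.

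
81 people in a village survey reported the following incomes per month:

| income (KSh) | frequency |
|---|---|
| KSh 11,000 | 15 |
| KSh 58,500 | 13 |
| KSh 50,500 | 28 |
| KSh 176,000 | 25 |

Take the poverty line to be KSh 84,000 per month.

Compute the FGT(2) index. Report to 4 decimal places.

Incomes under z: 15×KSh 11,000, 28×KSh 50,500, 13×KSh 58,500 (q = 56 of N = 81).
Shortfall ratios: (84000−11000)/84000 = 0.8690 (×15); (84000−50500)/84000 = 0.3988 (×28); (84000−58500)/84000 = 0.3036 (×13).
Squared: 0.7552 (×15); 0.1590 (×28); 0.0922 (×13).
Sum = 16.980052; P₂ = 16.980052 / 81 = 0.2096.

0.2096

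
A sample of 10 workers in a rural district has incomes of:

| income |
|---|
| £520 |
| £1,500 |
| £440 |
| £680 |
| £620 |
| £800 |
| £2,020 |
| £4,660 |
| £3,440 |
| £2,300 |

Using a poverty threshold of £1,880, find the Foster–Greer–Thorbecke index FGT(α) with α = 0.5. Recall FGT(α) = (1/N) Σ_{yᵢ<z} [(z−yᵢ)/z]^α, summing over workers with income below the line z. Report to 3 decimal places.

Below z: £440, £520, £620, £680, £800, £1,500 (q = 6 of N = 10).
Normalized shortfalls: (1880−440)/1880 = 0.7660; (1880−520)/1880 = 0.7234; (1880−620)/1880 = 0.6702; (1880−680)/1880 = 0.6383; (1880−800)/1880 = 0.5745; (1880−1500)/1880 = 0.2021.
Raised to α = 0.5: 0.87519; 0.85053; 0.81867; 0.79894; 0.75794; 0.44959.
Sum = 4.550845; FGT(0.5) = 4.550845 / 10 = 0.455.

0.455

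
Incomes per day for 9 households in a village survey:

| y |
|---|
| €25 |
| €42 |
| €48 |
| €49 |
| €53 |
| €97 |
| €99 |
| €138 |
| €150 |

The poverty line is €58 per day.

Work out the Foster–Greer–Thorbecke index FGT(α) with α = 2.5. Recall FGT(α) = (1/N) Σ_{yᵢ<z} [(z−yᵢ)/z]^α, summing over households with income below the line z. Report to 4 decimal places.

Below the line: €25, €42, €48, €49, €53 (q = 5 of N = 9).
Shortfall ratios: (58−25)/58 = 0.5690; (58−42)/58 = 0.2759; (58−48)/58 = 0.1724; (58−49)/58 = 0.1552; (58−53)/58 = 0.0862.
Raised to α = 2.5: 0.24418; 0.03997; 0.01234; 0.00948; 0.00218.
Sum = 0.308163; FGT(2.5) = 0.308163 / 9 = 0.0342.

0.0342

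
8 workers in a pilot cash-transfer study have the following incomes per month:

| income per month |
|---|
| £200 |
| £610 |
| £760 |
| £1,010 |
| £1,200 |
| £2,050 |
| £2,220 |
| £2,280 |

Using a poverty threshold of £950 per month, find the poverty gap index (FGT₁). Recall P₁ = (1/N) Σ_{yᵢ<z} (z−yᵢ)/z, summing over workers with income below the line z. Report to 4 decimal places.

Poor units: £200, £610, £760 (q = 3 of N = 8).
Gap ratios (z−y)/z: (950−200)/950 = 0.7895; (950−610)/950 = 0.3579; (950−760)/950 = 0.2000.
Sum of shortfalls = 1.347368; P₁ averages over all N: 1.347368 / 8 = 0.1684.

0.1684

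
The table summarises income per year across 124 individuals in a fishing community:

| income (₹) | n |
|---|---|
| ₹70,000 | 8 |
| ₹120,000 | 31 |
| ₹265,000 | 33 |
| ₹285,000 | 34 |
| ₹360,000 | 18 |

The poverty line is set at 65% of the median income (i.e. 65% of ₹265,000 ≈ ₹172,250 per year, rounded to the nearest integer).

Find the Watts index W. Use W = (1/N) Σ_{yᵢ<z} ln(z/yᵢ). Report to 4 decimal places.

0.1485

Below the line: 8×₹70,000, 31×₹120,000 (q = 39 of N = 124).
Log gaps: ln(172250/70000) = 0.9005 (×8); ln(172250/120000) = 0.3615 (×31).
W = 18.408724 / 124 = 0.1485.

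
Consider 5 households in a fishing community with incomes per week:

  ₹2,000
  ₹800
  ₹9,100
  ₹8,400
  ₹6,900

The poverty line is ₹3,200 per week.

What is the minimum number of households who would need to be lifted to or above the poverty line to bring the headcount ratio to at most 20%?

Currently q = 2 of N = 5 are below the line (H = 0.400).
A headcount ratio of at most 20% allows at most ⌊0.20 × 5⌋ = 1 poor households.
So at least 2 − 1 = 1 must be lifted.

1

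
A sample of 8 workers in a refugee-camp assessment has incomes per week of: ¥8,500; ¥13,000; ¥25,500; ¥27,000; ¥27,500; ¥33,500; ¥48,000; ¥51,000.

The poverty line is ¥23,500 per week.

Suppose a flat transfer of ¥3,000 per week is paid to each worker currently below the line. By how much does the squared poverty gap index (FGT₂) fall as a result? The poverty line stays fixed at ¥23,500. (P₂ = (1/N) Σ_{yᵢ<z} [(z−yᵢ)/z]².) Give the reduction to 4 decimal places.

Before: below the line — ¥8,500, ¥13,000; squared poverty gap index (FGT₂) = 0.075883.
After the ¥3,000 transfer: below the line — ¥11,500, ¥16,000; squared poverty gap index (FGT₂) = 0.045326.
Reduction = 0.075883 − 0.045326 = 0.0306.

0.0306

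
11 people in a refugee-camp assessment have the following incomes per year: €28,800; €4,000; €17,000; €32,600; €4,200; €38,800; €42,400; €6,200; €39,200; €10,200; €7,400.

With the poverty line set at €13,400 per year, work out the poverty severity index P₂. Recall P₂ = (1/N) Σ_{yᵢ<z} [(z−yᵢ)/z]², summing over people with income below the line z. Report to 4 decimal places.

Poor units: €4,000, €4,200, €6,200, €7,400, €10,200 (q = 5 of N = 11).
Relative gaps: (13400−4000)/13400 = 0.7015; (13400−4200)/13400 = 0.6866; (13400−6200)/13400 = 0.5373; (13400−7400)/13400 = 0.4478; (13400−10200)/13400 = 0.2388.
Squared: 0.4921; 0.4714; 0.2887; 0.2005; 0.0570.
Sum = 1.509690; P₂ = 1.509690 / 11 = 0.1372.

0.1372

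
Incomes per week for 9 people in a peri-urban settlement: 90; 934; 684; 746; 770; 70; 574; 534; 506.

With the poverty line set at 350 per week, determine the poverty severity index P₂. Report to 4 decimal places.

0.1324

Below the line: 70, 90 (q = 2 of N = 9).
Normalized shortfalls: (350−70)/350 = 0.8000; (350−90)/350 = 0.7429.
Squared: 0.6400; 0.5518.
Sum = 1.191837; P₂ = 1.191837 / 9 = 0.1324.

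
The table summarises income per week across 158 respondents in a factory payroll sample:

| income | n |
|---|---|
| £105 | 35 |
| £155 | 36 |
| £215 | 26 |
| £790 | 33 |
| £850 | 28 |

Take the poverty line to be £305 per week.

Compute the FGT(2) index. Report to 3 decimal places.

Below the line: 35×£105, 36×£155, 26×£215 (q = 97 of N = 158).
Relative gaps: (305−105)/305 = 0.6557 (×35); (305−155)/305 = 0.4918 (×36); (305−215)/305 = 0.2951 (×26).
Squared: 0.4300 (×35); 0.2419 (×36); 0.0871 (×26).
Sum = 26.020962; P₂ = 26.020962 / 158 = 0.165.

0.165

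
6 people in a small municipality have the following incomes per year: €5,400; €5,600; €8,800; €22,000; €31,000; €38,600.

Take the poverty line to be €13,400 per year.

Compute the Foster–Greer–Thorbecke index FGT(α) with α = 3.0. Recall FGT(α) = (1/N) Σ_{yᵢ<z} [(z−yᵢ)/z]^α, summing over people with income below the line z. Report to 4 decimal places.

0.0751

Poor units: €5,400, €5,600, €8,800 (q = 3 of N = 6).
Relative gaps: (13400−5400)/13400 = 0.5970; (13400−5600)/13400 = 0.5821; (13400−8800)/13400 = 0.3433.
Raised to α = 3.0: 0.21279; 0.19723; 0.04045.
Sum = 0.450474; FGT(3.0) = 0.450474 / 6 = 0.0751.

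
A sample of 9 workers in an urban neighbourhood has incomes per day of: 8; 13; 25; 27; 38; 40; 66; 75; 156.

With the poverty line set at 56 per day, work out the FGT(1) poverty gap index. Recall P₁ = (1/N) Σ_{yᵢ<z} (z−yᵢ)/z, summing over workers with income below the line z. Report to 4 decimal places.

0.3671

Below z: 8, 13, 25, 27, 38, 40 (q = 6 of N = 9).
Gap ratios (z−y)/z: (56−8)/56 = 0.8571; (56−13)/56 = 0.7679; (56−25)/56 = 0.5536; (56−27)/56 = 0.5179; (56−38)/56 = 0.3214; (56−40)/56 = 0.2857.
Sum of shortfalls = 3.303571; P₁ averages over all N: 3.303571 / 9 = 0.3671.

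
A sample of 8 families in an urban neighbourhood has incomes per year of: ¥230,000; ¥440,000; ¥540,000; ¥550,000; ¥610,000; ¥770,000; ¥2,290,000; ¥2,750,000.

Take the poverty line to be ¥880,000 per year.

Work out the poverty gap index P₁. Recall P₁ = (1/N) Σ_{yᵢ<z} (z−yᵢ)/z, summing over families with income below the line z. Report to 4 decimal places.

Below z: ¥230,000, ¥440,000, ¥540,000, ¥550,000, ¥610,000, ¥770,000 (q = 6 of N = 8).
Normalized shortfalls: (880000−230000)/880000 = 0.7386; (880000−440000)/880000 = 0.5000; (880000−540000)/880000 = 0.3864; (880000−550000)/880000 = 0.3750; (880000−610000)/880000 = 0.3068; (880000−770000)/880000 = 0.1250.
Σ = 2.431818. Dividing by the full population N = 8 gives P₁ = 0.3040.

0.3040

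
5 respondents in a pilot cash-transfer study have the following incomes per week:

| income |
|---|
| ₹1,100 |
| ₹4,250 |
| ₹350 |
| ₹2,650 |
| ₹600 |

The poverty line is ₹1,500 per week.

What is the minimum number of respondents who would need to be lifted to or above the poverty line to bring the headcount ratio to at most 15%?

3 of the 5 respondents are poor, so H = 3/5 = 0.600.
A headcount ratio of at most 15% allows at most ⌊0.15 × 5⌋ = 0 poor respondents.
So at least 3 − 0 = 3 must be lifted.

3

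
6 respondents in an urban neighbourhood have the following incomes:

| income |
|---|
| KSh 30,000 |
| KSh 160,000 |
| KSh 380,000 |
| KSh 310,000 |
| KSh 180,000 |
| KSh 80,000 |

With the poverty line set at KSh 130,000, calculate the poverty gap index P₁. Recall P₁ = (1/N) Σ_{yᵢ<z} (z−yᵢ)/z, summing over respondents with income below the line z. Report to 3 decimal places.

Poor units: KSh 30,000, KSh 80,000 (q = 2 of N = 6).
Gap ratios (z−y)/z: (130000−30000)/130000 = 0.7692; (130000−80000)/130000 = 0.3846.
Sum of shortfalls = 1.153846; P₁ averages over all N: 1.153846 / 6 = 0.192.

0.192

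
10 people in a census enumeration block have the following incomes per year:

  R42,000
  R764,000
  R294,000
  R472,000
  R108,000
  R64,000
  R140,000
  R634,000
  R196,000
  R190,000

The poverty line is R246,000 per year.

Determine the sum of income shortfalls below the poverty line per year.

Below the line: R42,000, R64,000, R108,000, R140,000, R190,000, R196,000 (q = 6 of N = 10).
Individual gaps: 246000−42000 = 204000; 246000−64000 = 182000; 246000−108000 = 138000; 246000−140000 = 106000; 246000−190000 = 56000; 246000−196000 = 50000.
Aggregate gap = R736,000.

R736,000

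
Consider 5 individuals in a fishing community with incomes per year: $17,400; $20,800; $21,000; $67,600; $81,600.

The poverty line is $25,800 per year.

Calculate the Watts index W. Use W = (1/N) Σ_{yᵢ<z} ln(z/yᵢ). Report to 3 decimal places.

0.163

Below z: $17,400, $20,800, $21,000 (q = 3 of N = 5).
Log shortfalls: ln(25800/17400) = 0.3939; ln(25800/20800) = 0.2154; ln(25800/21000) = 0.2059.
W = 0.815178 / 5 = 0.163.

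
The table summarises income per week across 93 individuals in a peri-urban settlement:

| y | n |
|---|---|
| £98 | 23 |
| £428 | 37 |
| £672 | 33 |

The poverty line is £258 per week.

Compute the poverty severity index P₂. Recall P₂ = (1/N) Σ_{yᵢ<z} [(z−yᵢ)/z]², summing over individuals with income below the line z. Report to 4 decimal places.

Poor units: 23×£98 (q = 23 of N = 93).
Normalized shortfalls: (258−98)/258 = 0.6202 (×23).
Squared: 0.3846 (×23).
Sum = 8.845622; P₂ = 8.845622 / 93 = 0.0951.

0.0951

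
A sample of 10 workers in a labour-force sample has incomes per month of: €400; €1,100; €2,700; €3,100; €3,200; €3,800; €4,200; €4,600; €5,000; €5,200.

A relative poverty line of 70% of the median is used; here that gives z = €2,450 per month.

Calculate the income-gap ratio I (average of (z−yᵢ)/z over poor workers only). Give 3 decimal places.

Incomes under z: €400, €1,100 (q = 2 of N = 10).
Shortfall ratios (z−y)/z: 0.8367, 0.5510; sum = 1.387755.
I averages over the q = 2 poor units only: 1.387755 / 2 = 0.694.

0.694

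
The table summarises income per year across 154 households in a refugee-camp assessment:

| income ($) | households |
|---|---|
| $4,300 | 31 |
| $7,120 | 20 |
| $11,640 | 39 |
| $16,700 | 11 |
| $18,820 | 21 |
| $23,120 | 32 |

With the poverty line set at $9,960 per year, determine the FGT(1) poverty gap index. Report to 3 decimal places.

Poor units: 31×$4,300, 20×$7,120 (q = 51 of N = 154).
Normalized shortfalls: (9960−4300)/9960 = 0.5683 (×31); (9960−7120)/9960 = 0.2851 (×20).
Sum of shortfalls = 23.319277; P₁ averages over all N: 23.319277 / 154 = 0.151.

0.151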